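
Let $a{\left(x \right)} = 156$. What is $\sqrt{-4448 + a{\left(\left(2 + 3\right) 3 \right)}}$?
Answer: $2 i \sqrt{1073} \approx 65.513 i$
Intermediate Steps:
$\sqrt{-4448 + a{\left(\left(2 + 3\right) 3 \right)}} = \sqrt{-4448 + 156} = \sqrt{-4292} = 2 i \sqrt{1073}$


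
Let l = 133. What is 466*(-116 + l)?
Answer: 7922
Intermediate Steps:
466*(-116 + l) = 466*(-116 + 133) = 466*17 = 7922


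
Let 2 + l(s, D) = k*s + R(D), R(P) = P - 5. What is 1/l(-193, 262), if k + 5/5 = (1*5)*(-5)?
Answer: 1/5273 ≈ 0.00018965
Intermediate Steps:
k = -26 (k = -1 + (1*5)*(-5) = -1 + 5*(-5) = -1 - 25 = -26)
R(P) = -5 + P
l(s, D) = -7 + D - 26*s (l(s, D) = -2 + (-26*s + (-5 + D)) = -2 + (-5 + D - 26*s) = -7 + D - 26*s)
1/l(-193, 262) = 1/(-7 + 262 - 26*(-193)) = 1/(-7 + 262 + 5018) = 1/5273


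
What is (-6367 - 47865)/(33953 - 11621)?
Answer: -13558/5583 ≈ -2.4284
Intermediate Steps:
(-6367 - 47865)/(33953 - 11621) = -54232/22332 = -54232*1/22332 = -13558/5583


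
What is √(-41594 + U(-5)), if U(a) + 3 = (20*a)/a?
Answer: I*√41577 ≈ 203.9*I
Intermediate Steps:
U(a) = 17 (U(a) = -3 + (20*a)/a = -3 + 20 = 17)
√(-41594 + U(-5)) = √(-41594 + 17) = √(-41577) = I*√41577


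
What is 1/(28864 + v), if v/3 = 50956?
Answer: 1/181732 ≈ 5.5026e-6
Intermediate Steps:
v = 152868 (v = 3*50956 = 152868)
1/(28864 + v) = 1/(28864 + 152868) = 1/181732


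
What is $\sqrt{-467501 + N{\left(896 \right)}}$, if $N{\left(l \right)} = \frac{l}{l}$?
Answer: $50 i \sqrt{187} \approx 683.74 i$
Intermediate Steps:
$N{\left(l \right)} = 1$
$\sqrt{-467501 + N{\left(896 \right)}} = \sqrt{-467501 + 1} = \sqrt{-467500} = 50 i \sqrt{187}$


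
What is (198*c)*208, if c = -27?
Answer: -1111968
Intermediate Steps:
(198*c)*208 = (198*(-27))*208 = -5346*208 = -1111968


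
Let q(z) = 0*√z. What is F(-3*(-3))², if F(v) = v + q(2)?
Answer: 81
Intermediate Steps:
q(z) = 0
F(v) = v (F(v) = v + 0 = v)
F(-3*(-3))² = (-3*(-3))² = 9² = 81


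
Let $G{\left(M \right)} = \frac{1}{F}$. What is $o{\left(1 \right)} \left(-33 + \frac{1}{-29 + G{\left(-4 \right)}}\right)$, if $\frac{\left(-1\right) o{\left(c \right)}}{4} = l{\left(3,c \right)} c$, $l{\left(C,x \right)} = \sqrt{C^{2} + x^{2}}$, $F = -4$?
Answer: $\frac{15460 \sqrt{10}}{117} \approx 417.85$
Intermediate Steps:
$G{\left(M \right)} = - \frac{1}{4}$ ($G{\left(M \right)} = \frac{1}{-4} = - \frac{1}{4}$)
$o{\left(c \right)} = - 4 c \sqrt{9 + c^{2}}$ ($o{\left(c \right)} = - 4 \sqrt{3^{2} + c^{2}} c = - 4 \sqrt{9 + c^{2}} c = - 4 c \sqrt{9 + c^{2}}$)
$o{\left(1 \right)} \left(-33 + \frac{1}{-29 + G{\left(-4 \right)}}\right) = \left(-4\right) 1 \sqrt{9 + 1^{2}} \left(-33 + \frac{1}{-29 - \frac{1}{4}}\right) = \left(-4\right) 1 \sqrt{9 + 1} \left(-33 + \frac{1}{- \frac{117}{4}}\right) = \left(-4\right) 1 \sqrt{10} \left(-33 - \frac{4}{117}\right) = - 4 \sqrt{10} \left(- \frac{3865}{117}\right) = \frac{15460 \sqrt{10}}{117}$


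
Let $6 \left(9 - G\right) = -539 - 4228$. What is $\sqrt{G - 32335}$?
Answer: $\frac{21 i \sqrt{286}}{2} \approx 177.57 i$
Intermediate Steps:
$G = \frac{1607}{2}$ ($G = 9 - \frac{-539 - 4228}{6} = 9 - - \frac{1589}{2} = 9 + \frac{1589}{2} = \frac{1607}{2} \approx 803.5$)
$\sqrt{G - 32335} = \sqrt{\frac{1607}{2} - 32335} = \sqrt{- \frac{63063}{2}} = \frac{21 i \sqrt{286}}{2}$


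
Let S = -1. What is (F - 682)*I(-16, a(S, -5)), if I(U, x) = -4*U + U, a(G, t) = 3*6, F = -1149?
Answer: -87888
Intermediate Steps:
a(G, t) = 18
I(U, x) = -3*U
(F - 682)*I(-16, a(S, -5)) = (-1149 - 682)*(-3*(-16)) = -1831*48 = -87888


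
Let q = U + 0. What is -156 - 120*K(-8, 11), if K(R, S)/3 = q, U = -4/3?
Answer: 324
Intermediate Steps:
U = -4/3 (U = -4*1/3 = -4/3 ≈ -1.3333)
q = -4/3 (q = -4/3 + 0 = -4/3 ≈ -1.3333)
K(R, S) = -4 (K(R, S) = 3*(-4/3) = -4)
-156 - 120*K(-8, 11) = -156 - 120*(-4) = -156 + 480 = 324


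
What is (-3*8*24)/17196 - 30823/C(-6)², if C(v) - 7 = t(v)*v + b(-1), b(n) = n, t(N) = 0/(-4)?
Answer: -44171087/51588 ≈ -856.23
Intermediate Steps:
t(N) = 0 (t(N) = 0*(-¼) = 0)
C(v) = 6 (C(v) = 7 + (0*v - 1) = 7 + (0 - 1) = 7 - 1 = 6)
(-3*8*24)/17196 - 30823/C(-6)² = (-3*8*24)/17196 - 30823/(6²) = -24*24*(1/17196) - 30823/36 = -576*1/17196 - 30823*1/36 = -48/1433 - 30823/36 = -44171087/51588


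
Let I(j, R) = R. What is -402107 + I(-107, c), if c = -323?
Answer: -402430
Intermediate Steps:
-402107 + I(-107, c) = -402107 - 323 = -402430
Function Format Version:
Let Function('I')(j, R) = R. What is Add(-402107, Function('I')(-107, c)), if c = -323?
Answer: -402430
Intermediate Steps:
Add(-402107, Function('I')(-107, c)) = Add(-402107, -323) = -402430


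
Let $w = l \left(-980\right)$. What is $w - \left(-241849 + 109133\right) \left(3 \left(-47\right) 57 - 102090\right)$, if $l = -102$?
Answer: $-14615514972$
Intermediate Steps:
$w = 99960$ ($w = \left(-102\right) \left(-980\right) = 99960$)
$w - \left(-241849 + 109133\right) \left(3 \left(-47\right) 57 - 102090\right) = 99960 - \left(-241849 + 109133\right) \left(3 \left(-47\right) 57 - 102090\right) = 99960 - - 132716 \left(\left(-141\right) 57 - 102090\right) = 99960 - - 132716 \left(-8037 - 102090\right) = 99960 - \left(-132716\right) \left(-110127\right) = 99960 - 14615614932 = -14615514972$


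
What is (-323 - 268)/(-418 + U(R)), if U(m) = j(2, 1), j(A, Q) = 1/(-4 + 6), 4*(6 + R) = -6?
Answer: 1182/835 ≈ 1.4156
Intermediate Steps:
R = -15/2 (R = -6 + (¼)*(-6) = -6 - 3/2 = -15/2 ≈ -7.5000)
j(A, Q) = ½ (j(A, Q) = 1/2 = ½)
U(m) = ½
(-323 - 268)/(-418 + U(R)) = (-323 - 268)/(-418 + ½) = -591/(-835/2) = -591*(-2/835) = 1182/835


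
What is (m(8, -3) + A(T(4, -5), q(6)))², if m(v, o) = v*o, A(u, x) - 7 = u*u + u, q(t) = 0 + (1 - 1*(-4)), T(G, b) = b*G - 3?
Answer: 239121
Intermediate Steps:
T(G, b) = -3 + G*b (T(G, b) = G*b - 3 = -3 + G*b)
q(t) = 5 (q(t) = 0 + (1 + 4) = 0 + 5 = 5)
A(u, x) = 7 + u + u² (A(u, x) = 7 + (u*u + u) = 7 + (u² + u) = 7 + (u + u²) = 7 + u + u²)
m(v, o) = o*v
(m(8, -3) + A(T(4, -5), q(6)))² = (-3*8 + (7 + (-3 + 4*(-5)) + (-3 + 4*(-5))²))² = (-24 + (7 + (-3 - 20) + (-3 - 20)²))² = (-24 + (7 - 23 + (-23)²))² = (-24 + (7 - 23 + 529))² = (-24 + 513)² = 489² = 239121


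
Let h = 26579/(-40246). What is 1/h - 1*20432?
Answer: -543102374/26579 ≈ -20434.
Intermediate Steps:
h = -26579/40246 (h = 26579*(-1/40246) = -26579/40246 ≈ -0.66041)
1/h - 1*20432 = 1/(-26579/40246) - 1*20432 = -40246/26579 - 20432 = -543102374/26579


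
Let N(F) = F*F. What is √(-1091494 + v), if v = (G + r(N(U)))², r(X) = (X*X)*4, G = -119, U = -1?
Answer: I*√1078269 ≈ 1038.4*I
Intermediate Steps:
N(F) = F²
r(X) = 4*X² (r(X) = X²*4 = 4*X²)
v = 13225 (v = (-119 + 4*((-1)²)²)² = (-119 + 4*1²)² = (-119 + 4*1)² = (-119 + 4)² = (-115)² = 13225)
√(-1091494 + v) = √(-1091494 + 13225) = √(-1078269) = I*√1078269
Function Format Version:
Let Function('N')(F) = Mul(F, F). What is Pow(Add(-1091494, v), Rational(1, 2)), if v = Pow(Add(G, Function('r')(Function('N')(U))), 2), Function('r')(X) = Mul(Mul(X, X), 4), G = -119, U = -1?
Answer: Mul(I, Pow(1078269, Rational(1, 2))) ≈ Mul(1038.4, I)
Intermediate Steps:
Function('N')(F) = Pow(F, 2)
Function('r')(X) = Mul(4, Pow(X, 2)) (Function('r')(X) = Mul(Pow(X, 2), 4) = Mul(4, Pow(X, 2)))
v = 13225 (v = Pow(Add(-119, Mul(4, Pow(Pow(-1, 2), 2))), 2) = Pow(Add(-119, Mul(4, Pow(1, 2))), 2) = Pow(Add(-119, Mul(4, 1)), 2) = Pow(Add(-119, 4), 2) = Pow(-115, 2) = 13225)
Pow(Add(-1091494, v), Rational(1, 2)) = Pow(Add(-1091494, 13225), Rational(1, 2)) = Pow(-1078269, Rational(1, 2)) = Mul(I, Pow(1078269, Rational(1, 2)))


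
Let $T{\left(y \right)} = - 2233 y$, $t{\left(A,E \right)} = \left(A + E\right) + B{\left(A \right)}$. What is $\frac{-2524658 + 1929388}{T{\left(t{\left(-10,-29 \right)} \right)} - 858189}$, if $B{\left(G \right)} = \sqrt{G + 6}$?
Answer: $\frac{22950694377}{29730911978} - \frac{132923791 i}{29730911978} \approx 0.77195 - 0.0044709 i$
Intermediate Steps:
$B{\left(G \right)} = \sqrt{6 + G}$
$t{\left(A,E \right)} = A + E + \sqrt{6 + A}$ ($t{\left(A,E \right)} = \left(A + E\right) + \sqrt{6 + A} = A + E + \sqrt{6 + A}$)
$\frac{-2524658 + 1929388}{T{\left(t{\left(-10,-29 \right)} \right)} - 858189} = \frac{-2524658 + 1929388}{- 2233 \left(-10 - 29 + \sqrt{6 - 10}\right) - 858189} = - \frac{595270}{- 2233 \left(-10 - 29 + \sqrt{-4}\right) - 858189} = - \frac{595270}{- 2233 \left(-10 - 29 + 2 i\right) - 858189} = - \frac{595270}{- 2233 \left(-39 + 2 i\right) - 858189} = - \frac{595270}{\left(87087 - 4466 i\right) - 858189} = - \frac{595270}{-771102 - 4466 i} = - 595270 \frac{-771102 + 4466 i}{594618239560} = - \frac{59527 \left(-771102 + 4466 i\right)}{59461823956}$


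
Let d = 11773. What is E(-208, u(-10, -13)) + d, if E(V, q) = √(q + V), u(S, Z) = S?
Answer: 11773 + I*√218 ≈ 11773.0 + 14.765*I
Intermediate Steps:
E(V, q) = √(V + q)
E(-208, u(-10, -13)) + d = √(-208 - 10) + 11773 = √(-218) + 11773 = I*√218 + 11773 = 11773 + I*√218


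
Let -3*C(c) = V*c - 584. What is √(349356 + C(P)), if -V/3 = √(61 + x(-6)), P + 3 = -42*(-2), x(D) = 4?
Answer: √(3145956 + 729*√65)/3 ≈ 591.78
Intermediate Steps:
P = 81 (P = -3 - 42*(-2) = -3 + 84 = 81)
V = -3*√65 (V = -3*√(61 + 4) = -3*√65 ≈ -24.187)
C(c) = 584/3 + c*√65 (C(c) = -((-3*√65)*c - 584)/3 = -(-3*c*√65 - 584)/3 = -(-584 - 3*c*√65)/3 = 584/3 + c*√65)
√(349356 + C(P)) = √(349356 + (584/3 + 81*√65)) = √(1048652/3 + 81*√65)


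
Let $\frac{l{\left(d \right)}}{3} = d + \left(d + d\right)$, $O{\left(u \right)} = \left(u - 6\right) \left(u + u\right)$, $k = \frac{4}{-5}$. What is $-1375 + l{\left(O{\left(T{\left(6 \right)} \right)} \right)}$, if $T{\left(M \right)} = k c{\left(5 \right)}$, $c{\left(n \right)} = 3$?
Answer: $- \frac{25303}{25} \approx -1012.1$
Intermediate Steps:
$k = - \frac{4}{5}$ ($k = 4 \left(- \frac{1}{5}\right) = - \frac{4}{5} \approx -0.8$)
$T{\left(M \right)} = - \frac{12}{5}$ ($T{\left(M \right)} = \left(- \frac{4}{5}\right) 3 = - \frac{12}{5}$)
$O{\left(u \right)} = 2 u \left(-6 + u\right)$ ($O{\left(u \right)} = \left(-6 + u\right) 2 u = 2 u \left(-6 + u\right)$)
$l{\left(d \right)} = 9 d$ ($l{\left(d \right)} = 3 \left(d + \left(d + d\right)\right) = 3 \left(d + 2 d\right) = 3 \cdot 3 d = 9 d$)
$-1375 + l{\left(O{\left(T{\left(6 \right)} \right)} \right)} = -1375 + 9 \cdot 2 \left(- \frac{12}{5}\right) \left(-6 - \frac{12}{5}\right) = -1375 + 9 \cdot 2 \left(- \frac{12}{5}\right) \left(- \frac{42}{5}\right) = -1375 + 9 \cdot \frac{1008}{25} = -1375 + \frac{9072}{25} = - \frac{25303}{25}$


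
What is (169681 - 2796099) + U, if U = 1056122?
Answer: -1570296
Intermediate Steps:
(169681 - 2796099) + U = (169681 - 2796099) + 1056122 = -2626418 + 1056122 = -1570296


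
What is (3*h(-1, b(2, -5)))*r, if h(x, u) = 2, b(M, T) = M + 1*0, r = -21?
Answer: -126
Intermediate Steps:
b(M, T) = M (b(M, T) = M + 0 = M)
(3*h(-1, b(2, -5)))*r = (3*2)*(-21) = 6*(-21) = -126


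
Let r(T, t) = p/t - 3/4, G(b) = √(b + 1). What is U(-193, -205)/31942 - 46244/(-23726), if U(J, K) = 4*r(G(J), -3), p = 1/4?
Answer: 1107785071/568391919 ≈ 1.9490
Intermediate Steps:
p = ¼ ≈ 0.25000
G(b) = √(1 + b)
r(T, t) = -¾ + 1/(4*t) (r(T, t) = 1/(4*t) - 3/4 = 1/(4*t) - 3*¼ = 1/(4*t) - ¾ = -¾ + 1/(4*t))
U(J, K) = -10/3 (U(J, K) = 4*((¼)*(1 - 3*(-3))/(-3)) = 4*((¼)*(-⅓)*(1 + 9)) = 4*((¼)*(-⅓)*10) = 4*(-⅚) = -10/3)
U(-193, -205)/31942 - 46244/(-23726) = -10/3/31942 - 46244/(-23726) = -10/3*1/31942 - 46244*(-1/23726) = -5/47913 + 23122/11863 = 1107785071/568391919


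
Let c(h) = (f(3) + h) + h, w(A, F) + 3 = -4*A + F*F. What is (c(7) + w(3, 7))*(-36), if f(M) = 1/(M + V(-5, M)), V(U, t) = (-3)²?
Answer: -1731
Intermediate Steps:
V(U, t) = 9
f(M) = 1/(9 + M) (f(M) = 1/(M + 9) = 1/(9 + M))
w(A, F) = -3 + F² - 4*A (w(A, F) = -3 + (-4*A + F*F) = -3 + (-4*A + F²) = -3 + (F² - 4*A) = -3 + F² - 4*A)
c(h) = 1/12 + 2*h (c(h) = (1/(9 + 3) + h) + h = (1/12 + h) + h = 1/12 + 2*h)
(c(7) + w(3, 7))*(-36) = ((1/12 + 2*7) + (-3 + 7² - 4*3))*(-36) = ((1/12 + 14) + (-3 + 49 - 12))*(-36) = (169/12 + 34)*(-36) = (577/12)*(-36) = -1731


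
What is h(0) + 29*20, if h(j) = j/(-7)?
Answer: 580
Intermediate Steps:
h(j) = -j/7 (h(j) = j*(-1/7) = -j/7)
h(0) + 29*20 = -1/7*0 + 29*20 = 0 + 580 = 580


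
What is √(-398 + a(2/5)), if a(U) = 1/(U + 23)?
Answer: I*√605293/39 ≈ 19.949*I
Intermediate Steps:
a(U) = 1/(23 + U)
√(-398 + a(2/5)) = √(-398 + 1/(23 + 2/5)) = √(-398 + 1/(23 + 2*(⅕))) = √(-398 + 1/(23 + ⅖)) = √(-398 + 1/(117/5)) = √(-398 + 5/117) = √(-46561/117) = I*√605293/39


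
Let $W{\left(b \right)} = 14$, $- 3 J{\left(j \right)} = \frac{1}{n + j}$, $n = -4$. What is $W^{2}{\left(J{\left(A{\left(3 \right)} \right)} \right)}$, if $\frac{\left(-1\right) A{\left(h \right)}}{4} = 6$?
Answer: $196$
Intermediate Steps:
$A{\left(h \right)} = -24$ ($A{\left(h \right)} = \left(-4\right) 6 = -24$)
$J{\left(j \right)} = - \frac{1}{3 \left(-4 + j\right)}$
$W^{2}{\left(J{\left(A{\left(3 \right)} \right)} \right)} = 14^{2} = 196$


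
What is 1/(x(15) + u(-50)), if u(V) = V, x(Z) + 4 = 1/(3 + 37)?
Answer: -40/2159 ≈ -0.018527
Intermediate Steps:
x(Z) = -159/40 (x(Z) = -4 + 1/(3 + 37) = -4 + 1/40 = -159/40)
1/(x(15) + u(-50)) = 1/(-159/40 - 50) = 1/(-2159/40) = -40/2159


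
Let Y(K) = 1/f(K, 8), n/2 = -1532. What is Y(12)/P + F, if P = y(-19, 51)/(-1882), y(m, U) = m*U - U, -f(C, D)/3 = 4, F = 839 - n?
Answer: 23885419/6120 ≈ 3902.8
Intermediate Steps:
n = -3064 (n = 2*(-1532) = -3064)
F = 3903 (F = 839 - 1*(-3064) = 839 + 3064 = 3903)
f(C, D) = -12 (f(C, D) = -3*4 = -12)
y(m, U) = -U + U*m (y(m, U) = U*m - U = -U + U*m)
Y(K) = -1/12 (Y(K) = 1/(-12) = -1/12)
P = 510/941 (P = (51*(-1 - 19))/(-1882) = (51*(-20))*(-1/1882) = -1020*(-1/1882) = 510/941 ≈ 0.54198)
Y(12)/P + F = -1/(12*510/941) + 3903 = -1/12*941/510 + 3903 = -941/6120 + 3903 = 23885419/6120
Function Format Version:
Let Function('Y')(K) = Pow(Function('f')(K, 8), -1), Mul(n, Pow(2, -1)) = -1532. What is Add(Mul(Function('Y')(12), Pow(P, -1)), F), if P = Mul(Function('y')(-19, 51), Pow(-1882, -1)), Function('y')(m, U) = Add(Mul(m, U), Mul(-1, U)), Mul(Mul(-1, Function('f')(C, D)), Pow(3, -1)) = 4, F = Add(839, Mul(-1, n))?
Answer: Rational(23885419, 6120) ≈ 3902.8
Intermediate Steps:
n = -3064 (n = Mul(2, -1532) = -3064)
F = 3903 (F = Add(839, Mul(-1, -3064)) = Add(839, 3064) = 3903)
Function('f')(C, D) = -12 (Function('f')(C, D) = Mul(-3, 4) = -12)
Function('y')(m, U) = Add(Mul(-1, U), Mul(U, m)) (Function('y')(m, U) = Add(Mul(U, m), Mul(-1, U)) = Add(Mul(-1, U), Mul(U, m)))
Function('Y')(K) = Rational(-1, 12) (Function('Y')(K) = Pow(-12, -1) = Rational(-1, 12))
P = Rational(510, 941) (P = Mul(Mul(51, Add(-1, -19)), Pow(-1882, -1)) = Mul(Mul(51, -20), Rational(-1, 1882)) = Mul(-1020, Rational(-1, 1882)) = Rational(510, 941) ≈ 0.54198)
Add(Mul(Function('Y')(12), Pow(P, -1)), F) = Add(Mul(Rational(-1, 12), Pow(Rational(510, 941), -1)), 3903) = Add(Mul(Rational(-1, 12), Rational(941, 510)), 3903) = Add(Rational(-941, 6120), 3903) = Rational(23885419, 6120)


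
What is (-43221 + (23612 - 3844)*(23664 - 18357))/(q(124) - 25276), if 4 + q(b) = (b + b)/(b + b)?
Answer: -104865555/25279 ≈ -4148.3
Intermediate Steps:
q(b) = -3 (q(b) = -4 + (b + b)/(b + b) = -4 + (2*b)/((2*b)) = -4 + (2*b)*(1/(2*b)) = -4 + 1 = -3)
(-43221 + (23612 - 3844)*(23664 - 18357))/(q(124) - 25276) = (-43221 + (23612 - 3844)*(23664 - 18357))/(-3 - 25276) = (-43221 + 19768*5307)/(-25279) = (-43221 + 104908776)*(-1/25279) = 104865555*(-1/25279) = -104865555/25279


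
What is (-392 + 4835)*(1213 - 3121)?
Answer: -8477244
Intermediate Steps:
(-392 + 4835)*(1213 - 3121) = 4443*(-1908) = -8477244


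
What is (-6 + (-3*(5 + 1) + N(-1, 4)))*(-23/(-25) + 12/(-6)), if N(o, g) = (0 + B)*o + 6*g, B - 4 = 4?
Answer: 216/25 ≈ 8.6400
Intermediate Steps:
B = 8 (B = 4 + 4 = 8)
N(o, g) = 6*g + 8*o (N(o, g) = (0 + 8)*o + 6*g = 8*o + 6*g = 6*g + 8*o)
(-6 + (-3*(5 + 1) + N(-1, 4)))*(-23/(-25) + 12/(-6)) = (-6 + (-3*(5 + 1) + (6*4 + 8*(-1))))*(-23/(-25) + 12/(-6)) = (-6 + (-3*6 + (24 - 8)))*(-23*(-1/25) + 12*(-1/6)) = (-6 + (-18 + 16))*(23/25 - 2) = (-6 - 2)*(-27/25) = -8*(-27/25) = 216/25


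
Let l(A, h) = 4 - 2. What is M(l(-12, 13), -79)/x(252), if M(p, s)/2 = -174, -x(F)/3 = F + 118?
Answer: 58/185 ≈ 0.31351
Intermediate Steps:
x(F) = -354 - 3*F (x(F) = -3*(F + 118) = -3*(118 + F) = -354 - 3*F)
l(A, h) = 2
M(p, s) = -348 (M(p, s) = 2*(-174) = -348)
M(l(-12, 13), -79)/x(252) = -348/(-354 - 3*252) = -348/(-354 - 756) = -348/(-1110) = -348*(-1/1110) = 58/185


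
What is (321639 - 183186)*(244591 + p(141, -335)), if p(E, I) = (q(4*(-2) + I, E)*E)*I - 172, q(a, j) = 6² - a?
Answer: -2444754061638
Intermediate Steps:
q(a, j) = 36 - a
p(E, I) = -172 + E*I*(44 - I) (p(E, I) = ((36 - (4*(-2) + I))*E)*I - 172 = ((36 - (-8 + I))*E)*I - 172 = ((36 + (8 - I))*E)*I - 172 = ((44 - I)*E)*I - 172 = (E*(44 - I))*I - 172 = E*I*(44 - I) - 172 = -172 + E*I*(44 - I))
(321639 - 183186)*(244591 + p(141, -335)) = (321639 - 183186)*(244591 + (-172 - 1*141*(-335)*(-44 - 335))) = 138453*(244591 + (-172 - 1*141*(-335)*(-379))) = 138453*(244591 + (-172 - 17902065)) = 138453*(244591 - 17902237) = 138453*(-17657646) = -2444754061638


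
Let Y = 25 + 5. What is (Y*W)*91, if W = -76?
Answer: -207480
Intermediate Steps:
Y = 30
(Y*W)*91 = (30*(-76))*91 = -2280*91 = -207480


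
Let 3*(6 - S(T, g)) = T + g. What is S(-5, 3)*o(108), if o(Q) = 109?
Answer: 2180/3 ≈ 726.67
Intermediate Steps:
S(T, g) = 6 - T/3 - g/3 (S(T, g) = 6 - (T + g)/3 = 6 + (-T/3 - g/3) = 6 - T/3 - g/3)
S(-5, 3)*o(108) = (6 - 1/3*(-5) - 1/3*3)*109 = (6 + 5/3 - 1)*109 = (20/3)*109 = 2180/3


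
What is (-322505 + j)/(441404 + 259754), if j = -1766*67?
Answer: -440827/701158 ≈ -0.62871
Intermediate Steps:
j = -118322
(-322505 + j)/(441404 + 259754) = (-322505 - 118322)/(441404 + 259754) = -440827/701158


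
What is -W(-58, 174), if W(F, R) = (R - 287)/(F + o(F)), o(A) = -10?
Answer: -113/68 ≈ -1.6618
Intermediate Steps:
W(F, R) = (-287 + R)/(-10 + F) (W(F, R) = (R - 287)/(F - 10) = (-287 + R)/(-10 + F))
-W(-58, 174) = -(-287 + 174)/(-10 - 58) = -(-113)/(-68) = -(-1)*(-113)/68 = -1*113/68 = -113/68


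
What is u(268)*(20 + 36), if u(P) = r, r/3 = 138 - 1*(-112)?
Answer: 42000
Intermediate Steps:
r = 750 (r = 3*(138 - 1*(-112)) = 3*(138 + 112) = 3*250 = 750)
u(P) = 750
u(268)*(20 + 36) = 750*(20 + 36) = 750*56 = 42000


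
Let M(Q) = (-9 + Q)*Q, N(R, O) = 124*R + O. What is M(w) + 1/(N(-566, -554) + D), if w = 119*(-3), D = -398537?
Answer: 61316410049/469275 ≈ 1.3066e+5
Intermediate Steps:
N(R, O) = O + 124*R
w = -357
M(Q) = Q*(-9 + Q)
M(w) + 1/(N(-566, -554) + D) = -357*(-9 - 357) + 1/((-554 + 124*(-566)) - 398537) = -357*(-366) + 1/((-554 - 70184) - 398537) = 130662 + 1/(-70738 - 398537) = 130662 + 1/(-469275) = 130662 - 1/469275 = 61316410049/469275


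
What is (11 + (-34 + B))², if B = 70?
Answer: 2209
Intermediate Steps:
(11 + (-34 + B))² = (11 + (-34 + 70))² = (11 + 36)² = 47² = 2209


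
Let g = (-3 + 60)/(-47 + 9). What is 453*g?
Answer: -1359/2 ≈ -679.50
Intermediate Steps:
g = -3/2 (g = 57/(-38) = 57*(-1/38) = -3/2 ≈ -1.5000)
453*g = 453*(-3/2) = -1359/2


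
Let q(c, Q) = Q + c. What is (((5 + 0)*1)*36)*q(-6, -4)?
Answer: -1800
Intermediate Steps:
(((5 + 0)*1)*36)*q(-6, -4) = (((5 + 0)*1)*36)*(-4 - 6) = ((5*1)*36)*(-10) = (5*36)*(-10) = 180*(-10) = -1800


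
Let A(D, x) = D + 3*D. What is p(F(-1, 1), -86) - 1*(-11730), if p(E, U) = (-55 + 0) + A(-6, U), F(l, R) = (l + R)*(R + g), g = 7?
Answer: 11651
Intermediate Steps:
A(D, x) = 4*D
F(l, R) = (7 + R)*(R + l) (F(l, R) = (l + R)*(R + 7) = (R + l)*(7 + R) = (7 + R)*(R + l))
p(E, U) = -79 (p(E, U) = (-55 + 0) + 4*(-6) = -55 - 24 = -79)
p(F(-1, 1), -86) - 1*(-11730) = -79 - 1*(-11730) = -79 + 11730 = 11651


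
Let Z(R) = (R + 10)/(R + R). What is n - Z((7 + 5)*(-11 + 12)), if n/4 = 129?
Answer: 6181/12 ≈ 515.08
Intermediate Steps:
Z(R) = (10 + R)/(2*R) (Z(R) = (10 + R)/((2*R)) = (10 + R)*(1/(2*R)) = (10 + R)/(2*R))
n = 516 (n = 4*129 = 516)
n - Z((7 + 5)*(-11 + 12)) = 516 - (10 + (7 + 5)*(-11 + 12))/(2*((7 + 5)*(-11 + 12))) = 516 - (10 + 12*1)/(2*(12*1)) = 516 - (10 + 12)/(2*12) = 516 - 22/(2*12) = 516 - 1*11/12 = 516 - 11/12 = 6181/12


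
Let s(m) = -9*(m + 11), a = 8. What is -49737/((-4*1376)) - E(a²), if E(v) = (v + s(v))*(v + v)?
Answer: 430506569/5504 ≈ 78217.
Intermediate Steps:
s(m) = -99 - 9*m (s(m) = -9*(11 + m) = -99 - 9*m)
E(v) = 2*v*(-99 - 8*v) (E(v) = (v + (-99 - 9*v))*(v + v) = (-99 - 8*v)*(2*v) = 2*v*(-99 - 8*v))
-49737/((-4*1376)) - E(a²) = -49737/((-4*1376)) - (-2)*8²*(99 + 8*8²) = -49737/(-5504) - (-2)*64*(99 + 8*64) = -49737*(-1/5504) - (-2)*64*(99 + 512) = 49737/5504 - (-2)*64*611 = 49737/5504 - 1*(-78208) = 49737/5504 + 78208 = 430506569/5504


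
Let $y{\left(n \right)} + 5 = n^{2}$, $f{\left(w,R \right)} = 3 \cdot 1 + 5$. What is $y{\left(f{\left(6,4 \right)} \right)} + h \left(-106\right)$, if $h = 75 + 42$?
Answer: $-12343$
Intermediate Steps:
$h = 117$
$f{\left(w,R \right)} = 8$ ($f{\left(w,R \right)} = 3 + 5 = 8$)
$y{\left(n \right)} = -5 + n^{2}$
$y{\left(f{\left(6,4 \right)} \right)} + h \left(-106\right) = \left(-5 + 8^{2}\right) + 117 \left(-106\right) = \left(-5 + 64\right) - 12402 = 59 - 12402 = -12343$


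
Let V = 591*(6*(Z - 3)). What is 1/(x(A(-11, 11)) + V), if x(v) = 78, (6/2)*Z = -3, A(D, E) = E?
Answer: -1/14106 ≈ -7.0892e-5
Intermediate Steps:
Z = -1 (Z = (⅓)*(-3) = -1)
V = -14184 (V = 591*(6*(-1 - 3)) = 591*(6*(-4)) = 591*(-24) = -14184)
1/(x(A(-11, 11)) + V) = 1/(78 - 14184) = 1/(-14106) = -1/14106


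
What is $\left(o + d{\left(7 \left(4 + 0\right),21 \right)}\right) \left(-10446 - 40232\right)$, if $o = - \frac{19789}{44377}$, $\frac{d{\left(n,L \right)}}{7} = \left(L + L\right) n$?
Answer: $- \frac{18512251505650}{44377} \approx -4.1716 \cdot 10^{8}$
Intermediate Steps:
$d{\left(n,L \right)} = 14 L n$ ($d{\left(n,L \right)} = 7 \left(L + L\right) n = 7 \cdot 2 L n = 14 L n$)
$o = - \frac{19789}{44377}$ ($o = \left(-19789\right) \frac{1}{44377} = - \frac{19789}{44377} \approx -0.44593$)
$\left(o + d{\left(7 \left(4 + 0\right),21 \right)}\right) \left(-10446 - 40232\right) = \left(- \frac{19789}{44377} + 14 \cdot 21 \cdot 7 \left(4 + 0\right)\right) \left(-10446 - 40232\right) = \left(- \frac{19789}{44377} + 14 \cdot 21 \cdot 7 \cdot 4\right) \left(-50678\right) = \left(- \frac{19789}{44377} + 14 \cdot 21 \cdot 28\right) \left(-50678\right) = \left(- \frac{19789}{44377} + 8232\right) \left(-50678\right) = \frac{365291675}{44377} \left(-50678\right) = - \frac{18512251505650}{44377}$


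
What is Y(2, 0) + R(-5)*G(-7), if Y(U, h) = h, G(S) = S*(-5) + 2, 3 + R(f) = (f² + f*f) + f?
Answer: 1554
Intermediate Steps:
R(f) = -3 + f + 2*f² (R(f) = -3 + ((f² + f*f) + f) = -3 + ((f² + f²) + f) = -3 + (2*f² + f) = -3 + (f + 2*f²) = -3 + f + 2*f²)
G(S) = 2 - 5*S (G(S) = -5*S + 2 = 2 - 5*S)
Y(2, 0) + R(-5)*G(-7) = 0 + (-3 - 5 + 2*(-5)²)*(2 - 5*(-7)) = 0 + (-3 - 5 + 2*25)*(2 + 35) = 0 + (-3 - 5 + 50)*37 = 0 + 42*37 = 0 + 1554 = 1554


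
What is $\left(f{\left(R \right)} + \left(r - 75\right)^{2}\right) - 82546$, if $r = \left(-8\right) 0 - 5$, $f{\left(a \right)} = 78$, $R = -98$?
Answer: $-76068$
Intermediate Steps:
$r = -5$ ($r = 0 - 5 = -5$)
$\left(f{\left(R \right)} + \left(r - 75\right)^{2}\right) - 82546 = \left(78 + \left(-5 - 75\right)^{2}\right) - 82546 = \left(78 + \left(-80\right)^{2}\right) - 82546 = \left(78 + 6400\right) - 82546 = 6478 - 82546 = -76068$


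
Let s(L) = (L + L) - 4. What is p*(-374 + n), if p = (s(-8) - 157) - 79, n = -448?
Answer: 210432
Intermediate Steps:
s(L) = -4 + 2*L (s(L) = 2*L - 4 = -4 + 2*L)
p = -256 (p = ((-4 + 2*(-8)) - 157) - 79 = ((-4 - 16) - 157) - 79 = (-20 - 157) - 79 = -177 - 79 = -256)
p*(-374 + n) = -256*(-374 - 448) = -256*(-822) = 210432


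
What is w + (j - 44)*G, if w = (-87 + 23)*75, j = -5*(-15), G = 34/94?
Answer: -225073/47 ≈ -4788.8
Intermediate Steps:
G = 17/47 (G = 34*(1/94) = 17/47 ≈ 0.36170)
j = 75
w = -4800 (w = -64*75 = -4800)
w + (j - 44)*G = -4800 + (75 - 44)*(17/47) = -4800 + 31*(17/47) = -4800 + 527/47 = -225073/47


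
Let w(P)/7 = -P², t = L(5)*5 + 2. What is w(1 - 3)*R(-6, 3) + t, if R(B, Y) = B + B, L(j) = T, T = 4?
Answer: 358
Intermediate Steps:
L(j) = 4
t = 22 (t = 4*5 + 2 = 20 + 2 = 22)
R(B, Y) = 2*B
w(P) = -7*P² (w(P) = 7*(-P²) = -7*P²)
w(1 - 3)*R(-6, 3) + t = (-7*(1 - 3)²)*(2*(-6)) + 22 = -7*(-2)²*(-12) + 22 = -7*4*(-12) + 22 = -28*(-12) + 22 = 336 + 22 = 358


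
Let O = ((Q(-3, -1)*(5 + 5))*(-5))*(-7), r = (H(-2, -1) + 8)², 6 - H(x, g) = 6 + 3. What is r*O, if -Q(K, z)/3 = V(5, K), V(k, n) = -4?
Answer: 105000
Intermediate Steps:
H(x, g) = -3 (H(x, g) = 6 - (6 + 3) = 6 - 1*9 = 6 - 9 = -3)
Q(K, z) = 12 (Q(K, z) = -3*(-4) = 12)
r = 25 (r = (-3 + 8)² = 5² = 25)
O = 4200 (O = ((12*(5 + 5))*(-5))*(-7) = ((12*10)*(-5))*(-7) = (120*(-5))*(-7) = -600*(-7) = 4200)
r*O = 25*4200 = 105000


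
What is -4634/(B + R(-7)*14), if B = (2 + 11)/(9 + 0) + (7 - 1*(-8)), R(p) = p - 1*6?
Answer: 20853/745 ≈ 27.991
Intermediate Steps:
R(p) = -6 + p (R(p) = p - 6 = -6 + p)
B = 148/9 (B = 13/9 + (7 + 8) = 13*(1/9) + 15 = 13/9 + 15 = 148/9 ≈ 16.444)
-4634/(B + R(-7)*14) = -4634/(148/9 + (-6 - 7)*14) = -4634/(148/9 - 13*14) = -4634/(148/9 - 182) = -4634/(-1490/9) = -4634*(-9/1490) = 20853/745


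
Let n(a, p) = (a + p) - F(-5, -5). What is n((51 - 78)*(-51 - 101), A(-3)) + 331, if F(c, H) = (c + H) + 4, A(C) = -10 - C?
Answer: 4434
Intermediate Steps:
F(c, H) = 4 + H + c (F(c, H) = (H + c) + 4 = 4 + H + c)
n(a, p) = 6 + a + p (n(a, p) = (a + p) - (4 - 5 - 5) = (a + p) - 1*(-6) = (a + p) + 6 = 6 + a + p)
n((51 - 78)*(-51 - 101), A(-3)) + 331 = (6 + (51 - 78)*(-51 - 101) + (-10 - 1*(-3))) + 331 = (6 - 27*(-152) + (-10 + 3)) + 331 = (6 + 4104 - 7) + 331 = 4103 + 331 = 4434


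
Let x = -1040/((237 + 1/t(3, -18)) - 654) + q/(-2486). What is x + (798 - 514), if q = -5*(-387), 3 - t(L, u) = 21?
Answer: 5332134043/18662402 ≈ 285.72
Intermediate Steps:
t(L, u) = -18 (t(L, u) = 3 - 1*21 = 3 - 21 = -18)
q = 1935
x = 32011875/18662402 (x = -1040/((237 + 1/(-18)) - 654) + 1935/(-2486) = -1040/((237 - 1/18) - 654) + 1935*(-1/2486) = -1040/(4265/18 - 654) - 1935/2486 = -1040/(-7507/18) - 1935/2486 = -1040*(-18/7507) - 1935/2486 = 18720/7507 - 1935/2486 = 32011875/18662402 ≈ 1.7153)
x + (798 - 514) = 32011875/18662402 + (798 - 514) = 32011875/18662402 + 284 = 5332134043/18662402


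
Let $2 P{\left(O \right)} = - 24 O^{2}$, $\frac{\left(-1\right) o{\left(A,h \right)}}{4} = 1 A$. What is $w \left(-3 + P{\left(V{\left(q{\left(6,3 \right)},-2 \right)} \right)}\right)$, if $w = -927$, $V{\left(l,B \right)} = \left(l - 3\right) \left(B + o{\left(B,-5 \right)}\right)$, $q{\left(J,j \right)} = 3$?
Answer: $2781$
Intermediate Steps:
$o{\left(A,h \right)} = - 4 A$ ($o{\left(A,h \right)} = - 4 \cdot 1 A = - 4 A$)
$V{\left(l,B \right)} = - 3 B \left(-3 + l\right)$ ($V{\left(l,B \right)} = \left(l - 3\right) \left(B - 4 B\right) = \left(-3 + l\right) \left(- 3 B\right) = - 3 B \left(-3 + l\right)$)
$P{\left(O \right)} = - 12 O^{2}$ ($P{\left(O \right)} = \frac{\left(-24\right) O^{2}}{2} = - 12 O^{2}$)
$w \left(-3 + P{\left(V{\left(q{\left(6,3 \right)},-2 \right)} \right)}\right) = - 927 \left(-3 - 12 \left(3 \left(-2\right) \left(3 - 3\right)\right)^{2}\right) = - 927 \left(-3 - 12 \left(3 \left(-2\right) 0\right)^{2}\right) = - 927 \left(-3 - 12 \cdot 0^{2}\right) = - 927 \left(-3 - 0\right) = - 927 \left(-3 + 0\right) = \left(-927\right) \left(-3\right) = 2781$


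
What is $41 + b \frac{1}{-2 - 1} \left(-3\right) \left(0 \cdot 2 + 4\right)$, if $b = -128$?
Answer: $-471$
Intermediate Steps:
$41 + b \frac{1}{-2 - 1} \left(-3\right) \left(0 \cdot 2 + 4\right) = 41 - 128 \frac{1}{-2 - 1} \left(-3\right) \left(0 \cdot 2 + 4\right) = 41 - 128 \frac{1}{-3} \left(-3\right) \left(0 + 4\right) = 41 - 128 \left(- \frac{1}{3}\right) \left(-3\right) 4 = 41 - 128 \cdot 1 \cdot 4 = 41 - 512 = -471$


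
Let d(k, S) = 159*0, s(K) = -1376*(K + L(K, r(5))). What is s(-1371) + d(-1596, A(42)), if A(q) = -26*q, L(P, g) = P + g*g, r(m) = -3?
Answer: 3760608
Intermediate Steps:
L(P, g) = P + g²
s(K) = -12384 - 2752*K (s(K) = -1376*(K + (K + (-3)²)) = -1376*(K + (K + 9)) = -1376*(K + (9 + K)) = -1376*(9 + 2*K) = -12384 - 2752*K)
d(k, S) = 0
s(-1371) + d(-1596, A(42)) = (-12384 - 2752*(-1371)) + 0 = (-12384 + 3772992) + 0 = 3760608 + 0 = 3760608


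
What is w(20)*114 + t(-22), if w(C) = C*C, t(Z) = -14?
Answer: 45586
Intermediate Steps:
w(C) = C²
w(20)*114 + t(-22) = 20²*114 - 14 = 400*114 - 14 = 45600 - 14 = 45586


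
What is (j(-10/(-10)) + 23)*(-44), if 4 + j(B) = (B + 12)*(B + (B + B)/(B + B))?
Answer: -1980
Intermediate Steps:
j(B) = -4 + (1 + B)*(12 + B) (j(B) = -4 + (B + 12)*(B + (B + B)/(B + B)) = -4 + (12 + B)*(B + (2*B)/((2*B))) = -4 + (12 + B)*(B + (2*B)*(1/(2*B))) = -4 + (12 + B)*(B + 1) = -4 + (12 + B)*(1 + B) = -4 + (1 + B)*(12 + B))
(j(-10/(-10)) + 23)*(-44) = ((8 + (-10/(-10))² + 13*(-10/(-10))) + 23)*(-44) = ((8 + (-10*(-⅒))² + 13*(-10*(-⅒))) + 23)*(-44) = ((8 + 1² + 13*1) + 23)*(-44) = ((8 + 1 + 13) + 23)*(-44) = (22 + 23)*(-44) = 45*(-44) = -1980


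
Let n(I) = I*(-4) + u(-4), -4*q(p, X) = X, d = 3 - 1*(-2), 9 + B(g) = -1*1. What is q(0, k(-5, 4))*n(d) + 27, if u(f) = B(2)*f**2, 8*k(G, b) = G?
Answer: -9/8 ≈ -1.1250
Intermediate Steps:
k(G, b) = G/8
B(g) = -10 (B(g) = -9 - 1*1 = -9 - 1 = -10)
d = 5 (d = 3 + 2 = 5)
q(p, X) = -X/4
u(f) = -10*f**2
n(I) = -160 - 4*I (n(I) = I*(-4) - 10*(-4)**2 = -4*I - 10*16 = -4*I - 160 = -160 - 4*I)
q(0, k(-5, 4))*n(d) + 27 = (-(-5)/32)*(-160 - 4*5) + 27 = (-1/4*(-5/8))*(-160 - 20) + 27 = (5/32)*(-180) + 27 = -225/8 + 27 = -9/8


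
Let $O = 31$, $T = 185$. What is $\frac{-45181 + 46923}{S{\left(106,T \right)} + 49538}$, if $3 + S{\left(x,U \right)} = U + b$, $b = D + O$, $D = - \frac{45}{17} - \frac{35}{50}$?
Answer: $\frac{296140}{8457101} \approx 0.035017$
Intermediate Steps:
$D = - \frac{569}{170}$ ($D = \left(-45\right) \frac{1}{17} - \frac{7}{10} = - \frac{45}{17} - \frac{7}{10} = - \frac{569}{170} \approx -3.3471$)
$b = \frac{4701}{170}$ ($b = - \frac{569}{170} + 31 = \frac{4701}{170} \approx 27.653$)
$S{\left(x,U \right)} = \frac{4191}{170} + U$ ($S{\left(x,U \right)} = -3 + \left(U + \frac{4701}{170}\right) = -3 + \left(\frac{4701}{170} + U\right) = \frac{4191}{170} + U$)
$\frac{-45181 + 46923}{S{\left(106,T \right)} + 49538} = \frac{-45181 + 46923}{\left(\frac{4191}{170} + 185\right) + 49538} = \frac{1742}{\frac{35641}{170} + 49538} = \frac{1742}{\frac{8457101}{170}} = 1742 \cdot \frac{170}{8457101} = \frac{296140}{8457101}$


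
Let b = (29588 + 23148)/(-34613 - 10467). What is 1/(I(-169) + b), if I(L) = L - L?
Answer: -5635/6592 ≈ -0.85482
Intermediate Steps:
I(L) = 0
b = -6592/5635 (b = 52736/(-45080) = 52736*(-1/45080) = -6592/5635 ≈ -1.1698)
1/(I(-169) + b) = 1/(0 - 6592/5635) = 1/(-6592/5635) = -5635/6592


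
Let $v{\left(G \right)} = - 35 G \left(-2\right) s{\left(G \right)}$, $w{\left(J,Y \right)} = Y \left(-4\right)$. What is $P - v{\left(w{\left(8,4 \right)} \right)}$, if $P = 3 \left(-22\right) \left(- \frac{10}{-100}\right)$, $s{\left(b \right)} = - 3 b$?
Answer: $\frac{268767}{5} \approx 53753.0$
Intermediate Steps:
$w{\left(J,Y \right)} = - 4 Y$
$P = - \frac{33}{5}$ ($P = - 66 \left(\left(-10\right) \left(- \frac{1}{100}\right)\right) = \left(-66\right) \frac{1}{10} = - \frac{33}{5} \approx -6.6$)
$v{\left(G \right)} = - 210 G^{2}$ ($v{\left(G \right)} = - 35 G \left(-2\right) \left(- 3 G\right) = - 35 - 2 G \left(- 3 G\right) = - 35 \cdot 6 G^{2} = - 210 G^{2}$)
$P - v{\left(w{\left(8,4 \right)} \right)} = - \frac{33}{5} - - 210 \left(\left(-4\right) 4\right)^{2} = - \frac{33}{5} - - 210 \left(-16\right)^{2} = - \frac{33}{5} - \left(-210\right) 256 = - \frac{33}{5} - -53760 = - \frac{33}{5} + 53760 = \frac{268767}{5}$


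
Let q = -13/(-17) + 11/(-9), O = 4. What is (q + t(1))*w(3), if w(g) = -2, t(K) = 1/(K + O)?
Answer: 394/765 ≈ 0.51503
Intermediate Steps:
t(K) = 1/(4 + K) (t(K) = 1/(K + 4) = 1/(4 + K))
q = -70/153 (q = -13*(-1/17) + 11*(-1/9) = 13/17 - 11/9 = -70/153 ≈ -0.45752)
(q + t(1))*w(3) = (-70/153 + 1/(4 + 1))*(-2) = (-70/153 + 1/5)*(-2) = -197/765*(-2) = 394/765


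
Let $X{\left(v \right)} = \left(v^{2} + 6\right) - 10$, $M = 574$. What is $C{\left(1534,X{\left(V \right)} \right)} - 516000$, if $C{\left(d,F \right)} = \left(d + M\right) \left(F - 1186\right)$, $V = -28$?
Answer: $-1371848$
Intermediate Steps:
$X{\left(v \right)} = -4 + v^{2}$ ($X{\left(v \right)} = \left(6 + v^{2}\right) - 10 = -4 + v^{2}$)
$C{\left(d,F \right)} = \left(-1186 + F\right) \left(574 + d\right)$ ($C{\left(d,F \right)} = \left(d + 574\right) \left(F - 1186\right) = \left(574 + d\right) \left(-1186 + F\right) = \left(-1186 + F\right) \left(574 + d\right)$)
$C{\left(1534,X{\left(V \right)} \right)} - 516000 = \left(-680764 - 1819324 + 574 \left(-4 + \left(-28\right)^{2}\right) + \left(-4 + \left(-28\right)^{2}\right) 1534\right) - 516000 = \left(-680764 - 1819324 + 574 \left(-4 + 784\right) + \left(-4 + 784\right) 1534\right) - 516000 = \left(-680764 - 1819324 + 574 \cdot 780 + 780 \cdot 1534\right) - 516000 = \left(-680764 - 1819324 + 447720 + 1196520\right) - 516000 = -855848 - 516000 = -1371848$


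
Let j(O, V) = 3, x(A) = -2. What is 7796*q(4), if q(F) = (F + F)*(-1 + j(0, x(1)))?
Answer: 124736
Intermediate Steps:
q(F) = 4*F (q(F) = (F + F)*(-1 + 3) = (2*F)*2 = 4*F)
7796*q(4) = 7796*(4*4) = 7796*16 = 124736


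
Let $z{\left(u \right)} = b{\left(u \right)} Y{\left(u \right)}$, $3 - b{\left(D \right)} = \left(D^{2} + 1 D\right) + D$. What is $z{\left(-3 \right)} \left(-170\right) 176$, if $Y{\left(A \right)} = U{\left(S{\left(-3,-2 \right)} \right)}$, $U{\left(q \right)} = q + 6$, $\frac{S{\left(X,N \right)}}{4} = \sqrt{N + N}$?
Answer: $0$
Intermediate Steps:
$S{\left(X,N \right)} = 4 \sqrt{2} \sqrt{N}$ ($S{\left(X,N \right)} = 4 \sqrt{N + N} = 4 \sqrt{2 N} = 4 \sqrt{2} \sqrt{N}$)
$U{\left(q \right)} = 6 + q$
$Y{\left(A \right)} = 6 + 8 i$ ($Y{\left(A \right)} = 6 + 4 \sqrt{2} \sqrt{-2} = 6 + 4 \sqrt{2} i \sqrt{2} = 6 + 8 i$)
$b{\left(D \right)} = 3 - D^{2} - 2 D$ ($b{\left(D \right)} = 3 - \left(\left(D^{2} + 1 D\right) + D\right) = 3 - \left(\left(D^{2} + D\right) + D\right) = 3 - \left(\left(D + D^{2}\right) + D\right) = 3 - \left(D^{2} + 2 D\right) = 3 - D^{2} - 2 D$)
$z{\left(u \right)} = \left(6 + 8 i\right) \left(3 - u^{2} - 2 u\right)$ ($z{\left(u \right)} = \left(3 - u^{2} - 2 u\right) \left(6 + 8 i\right) = \left(6 + 8 i\right) \left(3 - u^{2} - 2 u\right)$)
$z{\left(-3 \right)} \left(-170\right) 176 = - 2 \left(3 + 4 i\right) \left(-3 + \left(-3\right)^{2} + 2 \left(-3\right)\right) \left(-170\right) 176 = - 2 \left(3 + 4 i\right) \left(-3 + 9 - 6\right) \left(-170\right) 176 = \left(-2\right) \left(3 + 4 i\right) 0 \left(-170\right) 176 = 0 \left(-170\right) 176 = 0 \cdot 176 = 0$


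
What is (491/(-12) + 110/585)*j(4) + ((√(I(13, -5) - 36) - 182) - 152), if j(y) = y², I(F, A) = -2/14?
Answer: -115322/117 + I*√1771/7 ≈ -985.66 + 6.0119*I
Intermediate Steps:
I(F, A) = -⅐ (I(F, A) = -2*1/14 = -⅐)
(491/(-12) + 110/585)*j(4) + ((√(I(13, -5) - 36) - 182) - 152) = (491/(-12) + 110/585)*4² + ((√(-⅐ - 36) - 182) - 152) = (491*(-1/12) + 110*(1/585))*16 + ((√(-253/7) - 182) - 152) = (-491/12 + 22/117)*16 + ((I*√1771/7 - 182) - 152) = -19061/468*16 + ((-182 + I*√1771/7) - 152) = -76244/117 + (-334 + I*√1771/7) = -115322/117 + I*√1771/7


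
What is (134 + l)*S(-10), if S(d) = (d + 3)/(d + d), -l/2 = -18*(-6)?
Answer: -287/10 ≈ -28.700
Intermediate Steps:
l = -216 (l = -(-36)*(-6) = -2*108 = -216)
S(d) = (3 + d)/(2*d) (S(d) = (3 + d)/((2*d)) = (3 + d)*(1/(2*d)) = (3 + d)/(2*d))
(134 + l)*S(-10) = (134 - 216)*((½)*(3 - 10)/(-10)) = -41*(-1)*(-7)/10 = -82*7/20 = -287/10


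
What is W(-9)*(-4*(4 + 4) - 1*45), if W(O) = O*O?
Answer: -6237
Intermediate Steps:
W(O) = O²
W(-9)*(-4*(4 + 4) - 1*45) = (-9)²*(-4*(4 + 4) - 1*45) = 81*(-4*8 - 45) = 81*(-32 - 45) = 81*(-77) = -6237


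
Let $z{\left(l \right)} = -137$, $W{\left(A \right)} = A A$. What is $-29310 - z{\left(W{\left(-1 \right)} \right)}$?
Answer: $-29173$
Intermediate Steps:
$W{\left(A \right)} = A^{2}$
$-29310 - z{\left(W{\left(-1 \right)} \right)} = -29310 - -137 = -29310 + 137 = -29173$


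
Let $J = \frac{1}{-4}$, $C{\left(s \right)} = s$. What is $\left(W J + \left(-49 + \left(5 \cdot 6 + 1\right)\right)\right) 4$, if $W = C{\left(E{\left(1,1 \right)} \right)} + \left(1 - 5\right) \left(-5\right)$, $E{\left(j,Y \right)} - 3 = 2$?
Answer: $-97$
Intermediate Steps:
$E{\left(j,Y \right)} = 5$ ($E{\left(j,Y \right)} = 3 + 2 = 5$)
$J = - \frac{1}{4} \approx -0.25$
$W = 25$ ($W = 5 + \left(1 - 5\right) \left(-5\right) = 5 - -20 = 5 + 20 = 25$)
$\left(W J + \left(-49 + \left(5 \cdot 6 + 1\right)\right)\right) 4 = \left(25 \left(- \frac{1}{4}\right) + \left(-49 + \left(5 \cdot 6 + 1\right)\right)\right) 4 = \left(- \frac{25}{4} + \left(-49 + \left(30 + 1\right)\right)\right) 4 = \left(- \frac{25}{4} + \left(-49 + 31\right)\right) 4 = \left(- \frac{25}{4} - 18\right) 4 = \left(- \frac{97}{4}\right) 4 = -97$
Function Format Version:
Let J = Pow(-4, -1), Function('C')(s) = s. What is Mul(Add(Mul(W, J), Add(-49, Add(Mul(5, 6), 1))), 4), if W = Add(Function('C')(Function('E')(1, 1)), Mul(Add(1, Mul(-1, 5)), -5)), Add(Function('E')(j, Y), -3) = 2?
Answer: -97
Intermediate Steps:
Function('E')(j, Y) = 5 (Function('E')(j, Y) = Add(3, 2) = 5)
J = Rational(-1, 4) ≈ -0.25000
W = 25 (W = Add(5, Mul(Add(1, Mul(-1, 5)), -5)) = Add(5, Mul(Add(1, -5), -5)) = Add(5, Mul(-4, -5)) = Add(5, 20) = 25)
Mul(Add(Mul(W, J), Add(-49, Add(Mul(5, 6), 1))), 4) = Mul(Add(Mul(25, Rational(-1, 4)), Add(-49, Add(Mul(5, 6), 1))), 4) = Mul(Add(Rational(-25, 4), Add(-49, Add(30, 1))), 4) = Mul(Add(Rational(-25, 4), Add(-49, 31)), 4) = Mul(Add(Rational(-25, 4), -18), 4) = Mul(Rational(-97, 4), 4) = -97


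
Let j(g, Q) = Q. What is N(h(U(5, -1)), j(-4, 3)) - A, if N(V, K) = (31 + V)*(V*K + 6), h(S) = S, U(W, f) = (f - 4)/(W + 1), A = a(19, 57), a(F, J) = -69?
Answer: 2095/12 ≈ 174.58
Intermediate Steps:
A = -69
U(W, f) = (-4 + f)/(1 + W)
N(V, K) = (6 + K*V)*(31 + V) (N(V, K) = (31 + V)*(K*V + 6) = (31 + V)*(6 + K*V) = (6 + K*V)*(31 + V))
N(h(U(5, -1)), j(-4, 3)) - A = (186 + 6*((-4 - 1)/(1 + 5)) + 3*((-4 - 1)/(1 + 5))² + 31*3*((-4 - 1)/(1 + 5))) - 1*(-69) = (186 + 6*(-5/6) + 3*(-5/6)² + 31*3*(-5/6)) + 69 = (186 + 6*((⅙)*(-5)) + 3*((⅙)*(-5))² + 31*3*((⅙)*(-5))) + 69 = (186 + 6*(-⅚) + 3*(-⅚)² + 31*3*(-⅚)) + 69 = (186 - 5 + 3*(25/36) - 155/2) + 69 = (186 - 5 + 25/12 - 155/2) + 69 = 1267/12 + 69 = 2095/12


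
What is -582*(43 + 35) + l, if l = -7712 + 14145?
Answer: -38963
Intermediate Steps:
l = 6433
-582*(43 + 35) + l = -582*(43 + 35) + 6433 = -582*78 + 6433 = -45396 + 6433 = -38963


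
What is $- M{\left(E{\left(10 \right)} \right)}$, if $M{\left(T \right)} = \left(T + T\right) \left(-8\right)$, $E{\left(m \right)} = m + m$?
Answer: $320$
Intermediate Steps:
$E{\left(m \right)} = 2 m$
$M{\left(T \right)} = - 16 T$ ($M{\left(T \right)} = 2 T \left(-8\right) = - 16 T$)
$- M{\left(E{\left(10 \right)} \right)} = - \left(-16\right) 2 \cdot 10 = - \left(-16\right) 20 = \left(-1\right) \left(-320\right) = 320$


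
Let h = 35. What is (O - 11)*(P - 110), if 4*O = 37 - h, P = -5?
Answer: 2415/2 ≈ 1207.5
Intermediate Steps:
O = ½ (O = (37 - 1*35)/4 = (37 - 35)/4 = (¼)*2 = ½ ≈ 0.50000)
(O - 11)*(P - 110) = (½ - 11)*(-5 - 110) = -21/2*(-115) = 2415/2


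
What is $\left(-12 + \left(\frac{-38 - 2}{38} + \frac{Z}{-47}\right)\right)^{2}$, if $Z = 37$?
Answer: $\frac{152744881}{797449} \approx 191.54$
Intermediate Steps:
$\left(-12 + \left(\frac{-38 - 2}{38} + \frac{Z}{-47}\right)\right)^{2} = \left(-12 + \left(\frac{-38 - 2}{38} + \frac{37}{-47}\right)\right)^{2} = \left(-12 + \left(\left(-38 - 2\right) \frac{1}{38} + 37 \left(- \frac{1}{47}\right)\right)\right)^{2} = \left(-12 - \frac{1643}{893}\right)^{2} = \left(- \frac{12359}{893}\right)^{2} = \frac{152744881}{797449}$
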